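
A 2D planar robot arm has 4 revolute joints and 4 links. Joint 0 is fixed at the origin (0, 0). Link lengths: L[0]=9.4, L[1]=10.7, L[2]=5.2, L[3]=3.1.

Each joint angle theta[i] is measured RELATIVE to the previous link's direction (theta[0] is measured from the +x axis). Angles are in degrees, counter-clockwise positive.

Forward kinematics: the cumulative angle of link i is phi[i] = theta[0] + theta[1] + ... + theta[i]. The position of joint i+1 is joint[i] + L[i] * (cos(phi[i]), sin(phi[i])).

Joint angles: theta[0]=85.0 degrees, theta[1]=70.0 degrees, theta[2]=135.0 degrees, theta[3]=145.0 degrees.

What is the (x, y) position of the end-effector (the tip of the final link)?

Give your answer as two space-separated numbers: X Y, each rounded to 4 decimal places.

joint[0] = (0.0000, 0.0000)  (base)
link 0: phi[0] = 85 = 85 deg
  cos(85 deg) = 0.0872, sin(85 deg) = 0.9962
  joint[1] = (0.0000, 0.0000) + 9.4 * (0.0872, 0.9962) = (0.0000 + 0.8193, 0.0000 + 9.3642) = (0.8193, 9.3642)
link 1: phi[1] = 85 + 70 = 155 deg
  cos(155 deg) = -0.9063, sin(155 deg) = 0.4226
  joint[2] = (0.8193, 9.3642) + 10.7 * (-0.9063, 0.4226) = (0.8193 + -9.6975, 9.3642 + 4.5220) = (-8.8782, 13.8862)
link 2: phi[2] = 85 + 70 + 135 = 290 deg
  cos(290 deg) = 0.3420, sin(290 deg) = -0.9397
  joint[3] = (-8.8782, 13.8862) + 5.2 * (0.3420, -0.9397) = (-8.8782 + 1.7785, 13.8862 + -4.8864) = (-7.0997, 8.9998)
link 3: phi[3] = 85 + 70 + 135 + 145 = 435 deg
  cos(435 deg) = 0.2588, sin(435 deg) = 0.9659
  joint[4] = (-7.0997, 8.9998) + 3.1 * (0.2588, 0.9659) = (-7.0997 + 0.8023, 8.9998 + 2.9944) = (-6.2974, 11.9942)
End effector: (-6.2974, 11.9942)

Answer: -6.2974 11.9942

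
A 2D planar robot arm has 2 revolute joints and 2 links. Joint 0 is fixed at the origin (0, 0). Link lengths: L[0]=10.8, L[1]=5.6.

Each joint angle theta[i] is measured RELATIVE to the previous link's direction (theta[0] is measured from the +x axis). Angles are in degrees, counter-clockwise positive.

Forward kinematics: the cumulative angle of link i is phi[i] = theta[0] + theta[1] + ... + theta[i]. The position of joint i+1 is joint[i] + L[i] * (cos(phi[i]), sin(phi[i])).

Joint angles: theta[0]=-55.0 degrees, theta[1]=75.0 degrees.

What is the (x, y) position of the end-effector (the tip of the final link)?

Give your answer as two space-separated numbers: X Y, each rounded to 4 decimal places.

joint[0] = (0.0000, 0.0000)  (base)
link 0: phi[0] = -55 = -55 deg
  cos(-55 deg) = 0.5736, sin(-55 deg) = -0.8192
  joint[1] = (0.0000, 0.0000) + 10.8 * (0.5736, -0.8192) = (0.0000 + 6.1946, 0.0000 + -8.8468) = (6.1946, -8.8468)
link 1: phi[1] = -55 + 75 = 20 deg
  cos(20 deg) = 0.9397, sin(20 deg) = 0.3420
  joint[2] = (6.1946, -8.8468) + 5.6 * (0.9397, 0.3420) = (6.1946 + 5.2623, -8.8468 + 1.9153) = (11.4569, -6.9315)
End effector: (11.4569, -6.9315)

Answer: 11.4569 -6.9315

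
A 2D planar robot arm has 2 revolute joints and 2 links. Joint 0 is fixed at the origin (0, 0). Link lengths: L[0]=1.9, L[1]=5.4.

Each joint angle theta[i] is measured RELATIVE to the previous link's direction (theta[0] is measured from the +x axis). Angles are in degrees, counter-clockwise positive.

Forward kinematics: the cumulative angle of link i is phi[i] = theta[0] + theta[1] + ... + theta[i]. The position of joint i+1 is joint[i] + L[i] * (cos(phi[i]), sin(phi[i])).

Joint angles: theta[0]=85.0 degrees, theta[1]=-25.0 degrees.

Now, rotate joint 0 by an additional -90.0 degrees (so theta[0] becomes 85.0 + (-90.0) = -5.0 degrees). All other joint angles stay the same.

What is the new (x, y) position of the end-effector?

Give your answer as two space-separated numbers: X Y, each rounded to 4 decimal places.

Answer: 6.5693 -2.8656

Derivation:
joint[0] = (0.0000, 0.0000)  (base)
link 0: phi[0] = -5 = -5 deg
  cos(-5 deg) = 0.9962, sin(-5 deg) = -0.0872
  joint[1] = (0.0000, 0.0000) + 1.9 * (0.9962, -0.0872) = (0.0000 + 1.8928, 0.0000 + -0.1656) = (1.8928, -0.1656)
link 1: phi[1] = -5 + -25 = -30 deg
  cos(-30 deg) = 0.8660, sin(-30 deg) = -0.5000
  joint[2] = (1.8928, -0.1656) + 5.4 * (0.8660, -0.5000) = (1.8928 + 4.6765, -0.1656 + -2.7000) = (6.5693, -2.8656)
End effector: (6.5693, -2.8656)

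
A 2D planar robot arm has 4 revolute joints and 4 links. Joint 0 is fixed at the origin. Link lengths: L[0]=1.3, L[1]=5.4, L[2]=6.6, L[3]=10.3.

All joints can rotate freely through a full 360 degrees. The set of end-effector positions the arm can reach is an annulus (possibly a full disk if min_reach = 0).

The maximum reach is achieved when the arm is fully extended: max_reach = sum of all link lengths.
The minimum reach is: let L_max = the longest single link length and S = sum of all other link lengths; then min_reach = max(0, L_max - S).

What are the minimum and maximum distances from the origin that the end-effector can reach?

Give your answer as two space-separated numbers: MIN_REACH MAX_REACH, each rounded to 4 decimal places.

Link lengths: [1.3, 5.4, 6.6, 10.3]
max_reach = 1.3 + 5.4 + 6.6 + 10.3 = 23.6
L_max = max([1.3, 5.4, 6.6, 10.3]) = 10.3
S (sum of others) = 23.6 - 10.3 = 13.3
min_reach = max(0, 10.3 - 13.3) = max(0, -3) = 0

Answer: 0.0000 23.6000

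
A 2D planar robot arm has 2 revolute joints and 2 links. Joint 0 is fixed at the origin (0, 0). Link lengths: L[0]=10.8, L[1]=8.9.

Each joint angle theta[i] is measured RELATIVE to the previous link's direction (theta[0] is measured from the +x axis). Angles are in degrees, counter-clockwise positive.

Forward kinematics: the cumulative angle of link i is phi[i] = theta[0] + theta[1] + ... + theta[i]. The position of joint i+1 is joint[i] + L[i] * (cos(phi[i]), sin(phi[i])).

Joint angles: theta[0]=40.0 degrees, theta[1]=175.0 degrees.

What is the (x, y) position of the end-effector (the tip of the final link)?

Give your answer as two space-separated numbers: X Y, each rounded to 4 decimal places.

joint[0] = (0.0000, 0.0000)  (base)
link 0: phi[0] = 40 = 40 deg
  cos(40 deg) = 0.7660, sin(40 deg) = 0.6428
  joint[1] = (0.0000, 0.0000) + 10.8 * (0.7660, 0.6428) = (0.0000 + 8.2733, 0.0000 + 6.9421) = (8.2733, 6.9421)
link 1: phi[1] = 40 + 175 = 215 deg
  cos(215 deg) = -0.8192, sin(215 deg) = -0.5736
  joint[2] = (8.2733, 6.9421) + 8.9 * (-0.8192, -0.5736) = (8.2733 + -7.2905, 6.9421 + -5.1048) = (0.9828, 1.8373)
End effector: (0.9828, 1.8373)

Answer: 0.9828 1.8373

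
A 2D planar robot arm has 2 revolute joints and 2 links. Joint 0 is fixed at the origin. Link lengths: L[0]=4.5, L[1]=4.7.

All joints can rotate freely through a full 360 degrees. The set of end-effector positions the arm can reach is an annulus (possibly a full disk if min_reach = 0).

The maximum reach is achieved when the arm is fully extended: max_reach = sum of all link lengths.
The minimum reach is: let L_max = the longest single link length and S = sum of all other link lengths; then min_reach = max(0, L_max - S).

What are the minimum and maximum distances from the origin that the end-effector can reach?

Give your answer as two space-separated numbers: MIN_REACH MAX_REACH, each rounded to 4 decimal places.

Link lengths: [4.5, 4.7]
max_reach = 4.5 + 4.7 = 9.2
L_max = max([4.5, 4.7]) = 4.7
S (sum of others) = 9.2 - 4.7 = 4.5
min_reach = max(0, 4.7 - 4.5) = max(0, 0.2) = 0.2

Answer: 0.2000 9.2000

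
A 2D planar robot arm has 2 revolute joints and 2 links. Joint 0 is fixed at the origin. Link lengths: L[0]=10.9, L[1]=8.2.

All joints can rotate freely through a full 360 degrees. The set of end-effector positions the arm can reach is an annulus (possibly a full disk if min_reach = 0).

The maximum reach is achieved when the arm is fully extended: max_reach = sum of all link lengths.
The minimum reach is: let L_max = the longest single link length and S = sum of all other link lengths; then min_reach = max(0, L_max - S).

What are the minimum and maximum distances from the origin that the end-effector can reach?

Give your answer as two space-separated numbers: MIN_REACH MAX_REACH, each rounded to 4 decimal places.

Answer: 2.7000 19.1000

Derivation:
Link lengths: [10.9, 8.2]
max_reach = 10.9 + 8.2 = 19.1
L_max = max([10.9, 8.2]) = 10.9
S (sum of others) = 19.1 - 10.9 = 8.2
min_reach = max(0, 10.9 - 8.2) = max(0, 2.7) = 2.7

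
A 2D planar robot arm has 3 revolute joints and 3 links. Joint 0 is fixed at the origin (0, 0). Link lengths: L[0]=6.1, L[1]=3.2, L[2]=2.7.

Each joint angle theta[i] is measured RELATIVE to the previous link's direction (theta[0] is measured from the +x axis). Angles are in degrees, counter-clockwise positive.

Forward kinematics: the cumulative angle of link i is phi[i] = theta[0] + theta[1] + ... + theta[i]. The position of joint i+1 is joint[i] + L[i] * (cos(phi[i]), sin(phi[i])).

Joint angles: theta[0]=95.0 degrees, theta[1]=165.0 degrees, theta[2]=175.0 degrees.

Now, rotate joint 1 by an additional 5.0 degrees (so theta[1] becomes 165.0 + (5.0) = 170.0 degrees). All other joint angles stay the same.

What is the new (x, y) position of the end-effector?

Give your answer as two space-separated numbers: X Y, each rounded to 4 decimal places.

Answer: -0.3417 5.5479

Derivation:
joint[0] = (0.0000, 0.0000)  (base)
link 0: phi[0] = 95 = 95 deg
  cos(95 deg) = -0.0872, sin(95 deg) = 0.9962
  joint[1] = (0.0000, 0.0000) + 6.1 * (-0.0872, 0.9962) = (0.0000 + -0.5317, 0.0000 + 6.0768) = (-0.5317, 6.0768)
link 1: phi[1] = 95 + 170 = 265 deg
  cos(265 deg) = -0.0872, sin(265 deg) = -0.9962
  joint[2] = (-0.5317, 6.0768) + 3.2 * (-0.0872, -0.9962) = (-0.5317 + -0.2789, 6.0768 + -3.1878) = (-0.8105, 2.8890)
link 2: phi[2] = 95 + 170 + 175 = 440 deg
  cos(440 deg) = 0.1736, sin(440 deg) = 0.9848
  joint[3] = (-0.8105, 2.8890) + 2.7 * (0.1736, 0.9848) = (-0.8105 + 0.4689, 2.8890 + 2.6590) = (-0.3417, 5.5479)
End effector: (-0.3417, 5.5479)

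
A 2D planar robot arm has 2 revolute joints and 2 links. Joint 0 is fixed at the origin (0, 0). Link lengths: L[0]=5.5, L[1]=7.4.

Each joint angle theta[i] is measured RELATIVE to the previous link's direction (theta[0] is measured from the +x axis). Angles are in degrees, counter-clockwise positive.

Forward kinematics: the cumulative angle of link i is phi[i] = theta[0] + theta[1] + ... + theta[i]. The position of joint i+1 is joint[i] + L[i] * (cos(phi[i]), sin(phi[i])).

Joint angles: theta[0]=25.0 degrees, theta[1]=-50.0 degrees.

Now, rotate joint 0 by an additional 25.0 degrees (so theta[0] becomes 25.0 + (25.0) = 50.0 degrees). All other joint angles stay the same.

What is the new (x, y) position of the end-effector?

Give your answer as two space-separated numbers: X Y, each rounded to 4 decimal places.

joint[0] = (0.0000, 0.0000)  (base)
link 0: phi[0] = 50 = 50 deg
  cos(50 deg) = 0.6428, sin(50 deg) = 0.7660
  joint[1] = (0.0000, 0.0000) + 5.5 * (0.6428, 0.7660) = (0.0000 + 3.5353, 0.0000 + 4.2132) = (3.5353, 4.2132)
link 1: phi[1] = 50 + -50 = 0 deg
  cos(0 deg) = 1.0000, sin(0 deg) = 0.0000
  joint[2] = (3.5353, 4.2132) + 7.4 * (1.0000, 0.0000) = (3.5353 + 7.4000, 4.2132 + 0.0000) = (10.9353, 4.2132)
End effector: (10.9353, 4.2132)

Answer: 10.9353 4.2132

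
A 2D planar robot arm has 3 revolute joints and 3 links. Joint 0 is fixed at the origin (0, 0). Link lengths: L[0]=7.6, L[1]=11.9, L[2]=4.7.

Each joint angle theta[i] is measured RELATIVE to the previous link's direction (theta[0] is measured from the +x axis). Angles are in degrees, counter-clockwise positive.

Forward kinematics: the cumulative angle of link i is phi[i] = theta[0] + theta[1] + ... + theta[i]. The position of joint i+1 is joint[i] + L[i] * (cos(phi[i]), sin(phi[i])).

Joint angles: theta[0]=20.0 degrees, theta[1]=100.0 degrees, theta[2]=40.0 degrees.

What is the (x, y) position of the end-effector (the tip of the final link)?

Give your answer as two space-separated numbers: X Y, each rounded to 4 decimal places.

joint[0] = (0.0000, 0.0000)  (base)
link 0: phi[0] = 20 = 20 deg
  cos(20 deg) = 0.9397, sin(20 deg) = 0.3420
  joint[1] = (0.0000, 0.0000) + 7.6 * (0.9397, 0.3420) = (0.0000 + 7.1417, 0.0000 + 2.5994) = (7.1417, 2.5994)
link 1: phi[1] = 20 + 100 = 120 deg
  cos(120 deg) = -0.5000, sin(120 deg) = 0.8660
  joint[2] = (7.1417, 2.5994) + 11.9 * (-0.5000, 0.8660) = (7.1417 + -5.9500, 2.5994 + 10.3057) = (1.1917, 12.9051)
link 2: phi[2] = 20 + 100 + 40 = 160 deg
  cos(160 deg) = -0.9397, sin(160 deg) = 0.3420
  joint[3] = (1.1917, 12.9051) + 4.7 * (-0.9397, 0.3420) = (1.1917 + -4.4166, 12.9051 + 1.6075) = (-3.2249, 14.5126)
End effector: (-3.2249, 14.5126)

Answer: -3.2249 14.5126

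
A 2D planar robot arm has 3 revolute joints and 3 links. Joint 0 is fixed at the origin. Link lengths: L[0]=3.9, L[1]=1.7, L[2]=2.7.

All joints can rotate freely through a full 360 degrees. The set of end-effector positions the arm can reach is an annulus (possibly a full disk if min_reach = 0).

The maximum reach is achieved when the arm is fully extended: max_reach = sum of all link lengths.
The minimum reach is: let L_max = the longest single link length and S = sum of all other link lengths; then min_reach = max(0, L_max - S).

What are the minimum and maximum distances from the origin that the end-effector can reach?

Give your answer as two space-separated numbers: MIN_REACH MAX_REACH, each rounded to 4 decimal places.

Link lengths: [3.9, 1.7, 2.7]
max_reach = 3.9 + 1.7 + 2.7 = 8.3
L_max = max([3.9, 1.7, 2.7]) = 3.9
S (sum of others) = 8.3 - 3.9 = 4.4
min_reach = max(0, 3.9 - 4.4) = max(0, -0.5) = 0

Answer: 0.0000 8.3000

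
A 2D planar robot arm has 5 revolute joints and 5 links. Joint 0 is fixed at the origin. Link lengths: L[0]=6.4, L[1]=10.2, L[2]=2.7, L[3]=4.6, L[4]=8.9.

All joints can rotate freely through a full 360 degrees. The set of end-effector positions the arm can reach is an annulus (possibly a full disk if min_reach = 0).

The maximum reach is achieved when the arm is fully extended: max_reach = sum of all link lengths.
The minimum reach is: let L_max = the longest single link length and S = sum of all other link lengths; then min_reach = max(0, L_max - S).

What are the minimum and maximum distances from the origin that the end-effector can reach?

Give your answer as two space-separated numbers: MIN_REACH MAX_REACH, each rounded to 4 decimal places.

Link lengths: [6.4, 10.2, 2.7, 4.6, 8.9]
max_reach = 6.4 + 10.2 + 2.7 + 4.6 + 8.9 = 32.8
L_max = max([6.4, 10.2, 2.7, 4.6, 8.9]) = 10.2
S (sum of others) = 32.8 - 10.2 = 22.6
min_reach = max(0, 10.2 - 22.6) = max(0, -12.4) = 0

Answer: 0.0000 32.8000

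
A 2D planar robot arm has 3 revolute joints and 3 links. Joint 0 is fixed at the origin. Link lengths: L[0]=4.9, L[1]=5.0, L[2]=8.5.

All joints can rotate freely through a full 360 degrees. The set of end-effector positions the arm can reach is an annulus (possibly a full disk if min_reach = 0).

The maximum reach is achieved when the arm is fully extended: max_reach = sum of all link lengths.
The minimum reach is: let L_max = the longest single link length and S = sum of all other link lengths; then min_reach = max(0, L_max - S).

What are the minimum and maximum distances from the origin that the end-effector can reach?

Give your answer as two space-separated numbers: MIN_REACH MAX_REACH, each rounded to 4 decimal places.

Answer: 0.0000 18.4000

Derivation:
Link lengths: [4.9, 5.0, 8.5]
max_reach = 4.9 + 5 + 8.5 = 18.4
L_max = max([4.9, 5.0, 8.5]) = 8.5
S (sum of others) = 18.4 - 8.5 = 9.9
min_reach = max(0, 8.5 - 9.9) = max(0, -1.4) = 0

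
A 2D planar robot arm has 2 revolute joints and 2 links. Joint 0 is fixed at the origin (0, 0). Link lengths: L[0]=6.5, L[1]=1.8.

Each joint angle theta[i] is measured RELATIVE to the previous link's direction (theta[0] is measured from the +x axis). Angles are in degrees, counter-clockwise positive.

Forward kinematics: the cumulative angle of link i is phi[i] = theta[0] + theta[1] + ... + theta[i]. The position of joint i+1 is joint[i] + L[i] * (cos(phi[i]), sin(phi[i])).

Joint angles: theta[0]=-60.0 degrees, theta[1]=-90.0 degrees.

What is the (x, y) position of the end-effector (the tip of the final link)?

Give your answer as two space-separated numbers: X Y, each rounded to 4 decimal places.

Answer: 1.6912 -6.5292

Derivation:
joint[0] = (0.0000, 0.0000)  (base)
link 0: phi[0] = -60 = -60 deg
  cos(-60 deg) = 0.5000, sin(-60 deg) = -0.8660
  joint[1] = (0.0000, 0.0000) + 6.5 * (0.5000, -0.8660) = (0.0000 + 3.2500, 0.0000 + -5.6292) = (3.2500, -5.6292)
link 1: phi[1] = -60 + -90 = -150 deg
  cos(-150 deg) = -0.8660, sin(-150 deg) = -0.5000
  joint[2] = (3.2500, -5.6292) + 1.8 * (-0.8660, -0.5000) = (3.2500 + -1.5588, -5.6292 + -0.9000) = (1.6912, -6.5292)
End effector: (1.6912, -6.5292)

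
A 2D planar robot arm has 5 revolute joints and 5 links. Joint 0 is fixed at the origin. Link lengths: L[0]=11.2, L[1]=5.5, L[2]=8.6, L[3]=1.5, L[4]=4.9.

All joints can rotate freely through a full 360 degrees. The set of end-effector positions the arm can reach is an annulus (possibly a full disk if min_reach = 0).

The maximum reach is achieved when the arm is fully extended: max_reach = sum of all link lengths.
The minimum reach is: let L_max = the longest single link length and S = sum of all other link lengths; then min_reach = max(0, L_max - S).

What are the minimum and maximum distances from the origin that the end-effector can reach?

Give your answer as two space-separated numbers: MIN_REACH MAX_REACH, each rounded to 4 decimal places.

Answer: 0.0000 31.7000

Derivation:
Link lengths: [11.2, 5.5, 8.6, 1.5, 4.9]
max_reach = 11.2 + 5.5 + 8.6 + 1.5 + 4.9 = 31.7
L_max = max([11.2, 5.5, 8.6, 1.5, 4.9]) = 11.2
S (sum of others) = 31.7 - 11.2 = 20.5
min_reach = max(0, 11.2 - 20.5) = max(0, -9.3) = 0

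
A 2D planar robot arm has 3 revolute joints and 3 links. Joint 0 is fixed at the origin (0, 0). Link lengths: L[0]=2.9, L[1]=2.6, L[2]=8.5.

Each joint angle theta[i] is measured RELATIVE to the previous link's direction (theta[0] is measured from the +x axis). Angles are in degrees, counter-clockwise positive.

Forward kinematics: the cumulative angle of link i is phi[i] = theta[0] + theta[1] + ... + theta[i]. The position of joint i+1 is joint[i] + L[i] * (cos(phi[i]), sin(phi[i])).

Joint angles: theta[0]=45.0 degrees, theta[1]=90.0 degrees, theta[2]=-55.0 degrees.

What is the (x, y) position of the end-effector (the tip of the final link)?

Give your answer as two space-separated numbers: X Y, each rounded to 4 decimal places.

Answer: 1.6881 12.2600

Derivation:
joint[0] = (0.0000, 0.0000)  (base)
link 0: phi[0] = 45 = 45 deg
  cos(45 deg) = 0.7071, sin(45 deg) = 0.7071
  joint[1] = (0.0000, 0.0000) + 2.9 * (0.7071, 0.7071) = (0.0000 + 2.0506, 0.0000 + 2.0506) = (2.0506, 2.0506)
link 1: phi[1] = 45 + 90 = 135 deg
  cos(135 deg) = -0.7071, sin(135 deg) = 0.7071
  joint[2] = (2.0506, 2.0506) + 2.6 * (-0.7071, 0.7071) = (2.0506 + -1.8385, 2.0506 + 1.8385) = (0.2121, 3.8891)
link 2: phi[2] = 45 + 90 + -55 = 80 deg
  cos(80 deg) = 0.1736, sin(80 deg) = 0.9848
  joint[3] = (0.2121, 3.8891) + 8.5 * (0.1736, 0.9848) = (0.2121 + 1.4760, 3.8891 + 8.3709) = (1.6881, 12.2600)
End effector: (1.6881, 12.2600)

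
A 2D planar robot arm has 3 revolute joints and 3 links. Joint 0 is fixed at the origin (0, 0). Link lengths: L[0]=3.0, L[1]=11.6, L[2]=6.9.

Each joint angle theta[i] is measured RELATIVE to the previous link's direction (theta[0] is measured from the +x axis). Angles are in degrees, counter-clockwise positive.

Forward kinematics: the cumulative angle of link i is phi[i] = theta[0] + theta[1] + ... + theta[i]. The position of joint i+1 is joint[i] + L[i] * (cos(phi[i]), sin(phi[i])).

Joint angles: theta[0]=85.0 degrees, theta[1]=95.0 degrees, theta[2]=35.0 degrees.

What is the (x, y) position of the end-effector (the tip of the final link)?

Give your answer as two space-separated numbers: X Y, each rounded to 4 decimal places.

joint[0] = (0.0000, 0.0000)  (base)
link 0: phi[0] = 85 = 85 deg
  cos(85 deg) = 0.0872, sin(85 deg) = 0.9962
  joint[1] = (0.0000, 0.0000) + 3 * (0.0872, 0.9962) = (0.0000 + 0.2615, 0.0000 + 2.9886) = (0.2615, 2.9886)
link 1: phi[1] = 85 + 95 = 180 deg
  cos(180 deg) = -1.0000, sin(180 deg) = 0.0000
  joint[2] = (0.2615, 2.9886) + 11.6 * (-1.0000, 0.0000) = (0.2615 + -11.6000, 2.9886 + 0.0000) = (-11.3385, 2.9886)
link 2: phi[2] = 85 + 95 + 35 = 215 deg
  cos(215 deg) = -0.8192, sin(215 deg) = -0.5736
  joint[3] = (-11.3385, 2.9886) + 6.9 * (-0.8192, -0.5736) = (-11.3385 + -5.6521, 2.9886 + -3.9577) = (-16.9907, -0.9691)
End effector: (-16.9907, -0.9691)

Answer: -16.9907 -0.9691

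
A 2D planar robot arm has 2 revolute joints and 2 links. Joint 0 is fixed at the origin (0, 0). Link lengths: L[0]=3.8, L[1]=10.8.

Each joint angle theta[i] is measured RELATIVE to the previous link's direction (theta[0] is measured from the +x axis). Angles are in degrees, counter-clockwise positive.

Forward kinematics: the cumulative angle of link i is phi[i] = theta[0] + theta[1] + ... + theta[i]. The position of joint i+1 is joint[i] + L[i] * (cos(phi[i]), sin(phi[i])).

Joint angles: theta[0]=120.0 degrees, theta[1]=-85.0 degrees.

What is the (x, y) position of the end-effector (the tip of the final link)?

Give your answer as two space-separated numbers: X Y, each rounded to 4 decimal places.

joint[0] = (0.0000, 0.0000)  (base)
link 0: phi[0] = 120 = 120 deg
  cos(120 deg) = -0.5000, sin(120 deg) = 0.8660
  joint[1] = (0.0000, 0.0000) + 3.8 * (-0.5000, 0.8660) = (0.0000 + -1.9000, 0.0000 + 3.2909) = (-1.9000, 3.2909)
link 1: phi[1] = 120 + -85 = 35 deg
  cos(35 deg) = 0.8192, sin(35 deg) = 0.5736
  joint[2] = (-1.9000, 3.2909) + 10.8 * (0.8192, 0.5736) = (-1.9000 + 8.8468, 3.2909 + 6.1946) = (6.9468, 9.4855)
End effector: (6.9468, 9.4855)

Answer: 6.9468 9.4855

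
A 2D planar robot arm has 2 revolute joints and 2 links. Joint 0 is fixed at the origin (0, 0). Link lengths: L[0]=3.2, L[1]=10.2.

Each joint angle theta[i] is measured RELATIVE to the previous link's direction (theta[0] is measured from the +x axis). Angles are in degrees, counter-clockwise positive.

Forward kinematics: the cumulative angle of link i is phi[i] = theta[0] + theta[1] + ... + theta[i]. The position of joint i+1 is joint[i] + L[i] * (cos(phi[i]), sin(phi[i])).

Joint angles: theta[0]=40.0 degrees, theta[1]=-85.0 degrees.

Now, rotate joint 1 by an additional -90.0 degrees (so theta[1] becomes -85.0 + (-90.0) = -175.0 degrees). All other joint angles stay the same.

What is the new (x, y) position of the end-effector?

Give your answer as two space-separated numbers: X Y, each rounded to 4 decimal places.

joint[0] = (0.0000, 0.0000)  (base)
link 0: phi[0] = 40 = 40 deg
  cos(40 deg) = 0.7660, sin(40 deg) = 0.6428
  joint[1] = (0.0000, 0.0000) + 3.2 * (0.7660, 0.6428) = (0.0000 + 2.4513, 0.0000 + 2.0569) = (2.4513, 2.0569)
link 1: phi[1] = 40 + -175 = -135 deg
  cos(-135 deg) = -0.7071, sin(-135 deg) = -0.7071
  joint[2] = (2.4513, 2.0569) + 10.2 * (-0.7071, -0.7071) = (2.4513 + -7.2125, 2.0569 + -7.2125) = (-4.7611, -5.1556)
End effector: (-4.7611, -5.1556)

Answer: -4.7611 -5.1556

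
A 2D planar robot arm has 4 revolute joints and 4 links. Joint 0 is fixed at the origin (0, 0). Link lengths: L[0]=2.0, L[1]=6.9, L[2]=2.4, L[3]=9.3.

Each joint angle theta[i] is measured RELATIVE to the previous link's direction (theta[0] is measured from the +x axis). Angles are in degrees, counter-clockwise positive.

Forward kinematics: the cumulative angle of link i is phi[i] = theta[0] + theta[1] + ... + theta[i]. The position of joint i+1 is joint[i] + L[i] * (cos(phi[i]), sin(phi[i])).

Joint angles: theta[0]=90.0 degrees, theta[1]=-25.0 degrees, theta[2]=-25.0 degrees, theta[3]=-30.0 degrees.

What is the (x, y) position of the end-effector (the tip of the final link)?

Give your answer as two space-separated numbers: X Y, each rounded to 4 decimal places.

Answer: 13.9133 11.4111

Derivation:
joint[0] = (0.0000, 0.0000)  (base)
link 0: phi[0] = 90 = 90 deg
  cos(90 deg) = 0.0000, sin(90 deg) = 1.0000
  joint[1] = (0.0000, 0.0000) + 2 * (0.0000, 1.0000) = (0.0000 + 0.0000, 0.0000 + 2.0000) = (0.0000, 2.0000)
link 1: phi[1] = 90 + -25 = 65 deg
  cos(65 deg) = 0.4226, sin(65 deg) = 0.9063
  joint[2] = (0.0000, 2.0000) + 6.9 * (0.4226, 0.9063) = (0.0000 + 2.9161, 2.0000 + 6.2535) = (2.9161, 8.2535)
link 2: phi[2] = 90 + -25 + -25 = 40 deg
  cos(40 deg) = 0.7660, sin(40 deg) = 0.6428
  joint[3] = (2.9161, 8.2535) + 2.4 * (0.7660, 0.6428) = (2.9161 + 1.8385, 8.2535 + 1.5427) = (4.7546, 9.7962)
link 3: phi[3] = 90 + -25 + -25 + -30 = 10 deg
  cos(10 deg) = 0.9848, sin(10 deg) = 0.1736
  joint[4] = (4.7546, 9.7962) + 9.3 * (0.9848, 0.1736) = (4.7546 + 9.1587, 9.7962 + 1.6149) = (13.9133, 11.4111)
End effector: (13.9133, 11.4111)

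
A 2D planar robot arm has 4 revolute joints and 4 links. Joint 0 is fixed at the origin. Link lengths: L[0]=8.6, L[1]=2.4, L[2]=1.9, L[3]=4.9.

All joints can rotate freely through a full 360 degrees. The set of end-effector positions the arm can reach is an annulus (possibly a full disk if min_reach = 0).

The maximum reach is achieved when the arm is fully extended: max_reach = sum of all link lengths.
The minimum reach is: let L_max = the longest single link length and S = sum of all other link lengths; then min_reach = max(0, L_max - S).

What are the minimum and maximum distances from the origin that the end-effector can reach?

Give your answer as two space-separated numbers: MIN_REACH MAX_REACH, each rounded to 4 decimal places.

Link lengths: [8.6, 2.4, 1.9, 4.9]
max_reach = 8.6 + 2.4 + 1.9 + 4.9 = 17.8
L_max = max([8.6, 2.4, 1.9, 4.9]) = 8.6
S (sum of others) = 17.8 - 8.6 = 9.2
min_reach = max(0, 8.6 - 9.2) = max(0, -0.6) = 0

Answer: 0.0000 17.8000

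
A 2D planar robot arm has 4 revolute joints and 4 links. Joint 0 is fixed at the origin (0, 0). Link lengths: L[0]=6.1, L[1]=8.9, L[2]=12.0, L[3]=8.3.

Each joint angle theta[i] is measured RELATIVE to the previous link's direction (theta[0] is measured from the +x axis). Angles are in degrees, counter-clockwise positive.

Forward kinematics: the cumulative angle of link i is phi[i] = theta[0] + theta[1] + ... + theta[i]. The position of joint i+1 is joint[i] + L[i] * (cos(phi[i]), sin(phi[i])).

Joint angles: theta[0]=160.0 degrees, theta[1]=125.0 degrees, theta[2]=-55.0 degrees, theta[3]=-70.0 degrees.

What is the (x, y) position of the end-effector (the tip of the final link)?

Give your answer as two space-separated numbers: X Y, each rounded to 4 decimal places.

joint[0] = (0.0000, 0.0000)  (base)
link 0: phi[0] = 160 = 160 deg
  cos(160 deg) = -0.9397, sin(160 deg) = 0.3420
  joint[1] = (0.0000, 0.0000) + 6.1 * (-0.9397, 0.3420) = (0.0000 + -5.7321, 0.0000 + 2.0863) = (-5.7321, 2.0863)
link 1: phi[1] = 160 + 125 = 285 deg
  cos(285 deg) = 0.2588, sin(285 deg) = -0.9659
  joint[2] = (-5.7321, 2.0863) + 8.9 * (0.2588, -0.9659) = (-5.7321 + 2.3035, 2.0863 + -8.5967) = (-3.4286, -6.5104)
link 2: phi[2] = 160 + 125 + -55 = 230 deg
  cos(230 deg) = -0.6428, sin(230 deg) = -0.7660
  joint[3] = (-3.4286, -6.5104) + 12 * (-0.6428, -0.7660) = (-3.4286 + -7.7135, -6.5104 + -9.1925) = (-11.1421, -15.7030)
link 3: phi[3] = 160 + 125 + -55 + -70 = 160 deg
  cos(160 deg) = -0.9397, sin(160 deg) = 0.3420
  joint[4] = (-11.1421, -15.7030) + 8.3 * (-0.9397, 0.3420) = (-11.1421 + -7.7994, -15.7030 + 2.8388) = (-18.9415, -12.8642)
End effector: (-18.9415, -12.8642)

Answer: -18.9415 -12.8642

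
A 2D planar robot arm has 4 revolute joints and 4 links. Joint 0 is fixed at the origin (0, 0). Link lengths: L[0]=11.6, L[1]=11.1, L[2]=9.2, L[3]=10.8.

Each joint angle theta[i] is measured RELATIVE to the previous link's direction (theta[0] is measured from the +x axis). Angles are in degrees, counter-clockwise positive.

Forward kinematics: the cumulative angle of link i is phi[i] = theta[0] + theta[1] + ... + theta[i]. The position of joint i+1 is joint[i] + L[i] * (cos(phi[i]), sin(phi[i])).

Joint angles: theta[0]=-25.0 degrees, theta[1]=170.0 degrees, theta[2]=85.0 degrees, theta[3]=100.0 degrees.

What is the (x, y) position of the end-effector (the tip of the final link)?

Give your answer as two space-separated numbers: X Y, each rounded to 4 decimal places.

joint[0] = (0.0000, 0.0000)  (base)
link 0: phi[0] = -25 = -25 deg
  cos(-25 deg) = 0.9063, sin(-25 deg) = -0.4226
  joint[1] = (0.0000, 0.0000) + 11.6 * (0.9063, -0.4226) = (0.0000 + 10.5132, 0.0000 + -4.9024) = (10.5132, -4.9024)
link 1: phi[1] = -25 + 170 = 145 deg
  cos(145 deg) = -0.8192, sin(145 deg) = 0.5736
  joint[2] = (10.5132, -4.9024) + 11.1 * (-0.8192, 0.5736) = (10.5132 + -9.0926, -4.9024 + 6.3667) = (1.4206, 1.4643)
link 2: phi[2] = -25 + 170 + 85 = 230 deg
  cos(230 deg) = -0.6428, sin(230 deg) = -0.7660
  joint[3] = (1.4206, 1.4643) + 9.2 * (-0.6428, -0.7660) = (1.4206 + -5.9136, 1.4643 + -7.0476) = (-4.4931, -5.5833)
link 3: phi[3] = -25 + 170 + 85 + 100 = 330 deg
  cos(330 deg) = 0.8660, sin(330 deg) = -0.5000
  joint[4] = (-4.4931, -5.5833) + 10.8 * (0.8660, -0.5000) = (-4.4931 + 9.3531, -5.5833 + -5.4000) = (4.8600, -10.9833)
End effector: (4.8600, -10.9833)

Answer: 4.8600 -10.9833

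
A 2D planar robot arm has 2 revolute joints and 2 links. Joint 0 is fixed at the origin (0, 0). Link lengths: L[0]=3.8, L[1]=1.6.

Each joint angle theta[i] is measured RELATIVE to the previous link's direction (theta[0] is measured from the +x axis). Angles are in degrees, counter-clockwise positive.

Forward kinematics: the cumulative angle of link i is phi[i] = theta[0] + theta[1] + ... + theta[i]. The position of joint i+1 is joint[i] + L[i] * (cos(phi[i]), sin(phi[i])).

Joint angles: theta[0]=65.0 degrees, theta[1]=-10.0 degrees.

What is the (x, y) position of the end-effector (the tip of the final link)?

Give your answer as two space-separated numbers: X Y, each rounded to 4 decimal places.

joint[0] = (0.0000, 0.0000)  (base)
link 0: phi[0] = 65 = 65 deg
  cos(65 deg) = 0.4226, sin(65 deg) = 0.9063
  joint[1] = (0.0000, 0.0000) + 3.8 * (0.4226, 0.9063) = (0.0000 + 1.6059, 0.0000 + 3.4440) = (1.6059, 3.4440)
link 1: phi[1] = 65 + -10 = 55 deg
  cos(55 deg) = 0.5736, sin(55 deg) = 0.8192
  joint[2] = (1.6059, 3.4440) + 1.6 * (0.5736, 0.8192) = (1.6059 + 0.9177, 3.4440 + 1.3106) = (2.5237, 4.7546)
End effector: (2.5237, 4.7546)

Answer: 2.5237 4.7546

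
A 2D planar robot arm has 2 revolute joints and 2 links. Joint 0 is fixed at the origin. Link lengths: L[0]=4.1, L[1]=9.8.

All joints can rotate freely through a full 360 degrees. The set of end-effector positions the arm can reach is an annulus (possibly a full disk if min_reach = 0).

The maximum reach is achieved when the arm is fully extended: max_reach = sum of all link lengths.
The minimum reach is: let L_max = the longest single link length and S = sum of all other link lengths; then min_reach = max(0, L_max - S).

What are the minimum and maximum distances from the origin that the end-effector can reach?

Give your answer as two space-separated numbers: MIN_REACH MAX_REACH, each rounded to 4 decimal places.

Link lengths: [4.1, 9.8]
max_reach = 4.1 + 9.8 = 13.9
L_max = max([4.1, 9.8]) = 9.8
S (sum of others) = 13.9 - 9.8 = 4.1
min_reach = max(0, 9.8 - 4.1) = max(0, 5.7) = 5.7

Answer: 5.7000 13.9000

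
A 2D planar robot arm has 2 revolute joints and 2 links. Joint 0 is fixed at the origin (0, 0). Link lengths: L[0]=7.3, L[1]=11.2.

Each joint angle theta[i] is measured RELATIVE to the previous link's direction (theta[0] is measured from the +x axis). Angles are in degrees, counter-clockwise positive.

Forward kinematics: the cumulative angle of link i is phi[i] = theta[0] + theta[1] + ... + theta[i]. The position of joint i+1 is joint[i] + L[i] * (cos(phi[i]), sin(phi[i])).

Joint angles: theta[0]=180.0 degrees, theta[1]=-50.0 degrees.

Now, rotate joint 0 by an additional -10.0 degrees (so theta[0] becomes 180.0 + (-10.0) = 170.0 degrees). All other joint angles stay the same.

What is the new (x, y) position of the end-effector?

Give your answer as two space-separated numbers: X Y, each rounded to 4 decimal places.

joint[0] = (0.0000, 0.0000)  (base)
link 0: phi[0] = 170 = 170 deg
  cos(170 deg) = -0.9848, sin(170 deg) = 0.1736
  joint[1] = (0.0000, 0.0000) + 7.3 * (-0.9848, 0.1736) = (0.0000 + -7.1891, 0.0000 + 1.2676) = (-7.1891, 1.2676)
link 1: phi[1] = 170 + -50 = 120 deg
  cos(120 deg) = -0.5000, sin(120 deg) = 0.8660
  joint[2] = (-7.1891, 1.2676) + 11.2 * (-0.5000, 0.8660) = (-7.1891 + -5.6000, 1.2676 + 9.6995) = (-12.7891, 10.9671)
End effector: (-12.7891, 10.9671)

Answer: -12.7891 10.9671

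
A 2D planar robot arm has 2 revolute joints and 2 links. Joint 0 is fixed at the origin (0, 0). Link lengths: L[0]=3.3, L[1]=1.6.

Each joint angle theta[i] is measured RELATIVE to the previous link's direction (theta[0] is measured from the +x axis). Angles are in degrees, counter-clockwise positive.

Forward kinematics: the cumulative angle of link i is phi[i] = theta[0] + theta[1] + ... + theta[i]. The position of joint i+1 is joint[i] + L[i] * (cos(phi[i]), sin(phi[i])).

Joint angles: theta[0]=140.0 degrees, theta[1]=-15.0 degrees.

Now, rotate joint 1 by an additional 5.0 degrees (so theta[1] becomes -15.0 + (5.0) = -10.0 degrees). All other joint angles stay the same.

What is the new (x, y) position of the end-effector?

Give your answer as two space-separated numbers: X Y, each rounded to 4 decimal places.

Answer: -3.5564 3.3469

Derivation:
joint[0] = (0.0000, 0.0000)  (base)
link 0: phi[0] = 140 = 140 deg
  cos(140 deg) = -0.7660, sin(140 deg) = 0.6428
  joint[1] = (0.0000, 0.0000) + 3.3 * (-0.7660, 0.6428) = (0.0000 + -2.5279, 0.0000 + 2.1212) = (-2.5279, 2.1212)
link 1: phi[1] = 140 + -10 = 130 deg
  cos(130 deg) = -0.6428, sin(130 deg) = 0.7660
  joint[2] = (-2.5279, 2.1212) + 1.6 * (-0.6428, 0.7660) = (-2.5279 + -1.0285, 2.1212 + 1.2257) = (-3.5564, 3.3469)
End effector: (-3.5564, 3.3469)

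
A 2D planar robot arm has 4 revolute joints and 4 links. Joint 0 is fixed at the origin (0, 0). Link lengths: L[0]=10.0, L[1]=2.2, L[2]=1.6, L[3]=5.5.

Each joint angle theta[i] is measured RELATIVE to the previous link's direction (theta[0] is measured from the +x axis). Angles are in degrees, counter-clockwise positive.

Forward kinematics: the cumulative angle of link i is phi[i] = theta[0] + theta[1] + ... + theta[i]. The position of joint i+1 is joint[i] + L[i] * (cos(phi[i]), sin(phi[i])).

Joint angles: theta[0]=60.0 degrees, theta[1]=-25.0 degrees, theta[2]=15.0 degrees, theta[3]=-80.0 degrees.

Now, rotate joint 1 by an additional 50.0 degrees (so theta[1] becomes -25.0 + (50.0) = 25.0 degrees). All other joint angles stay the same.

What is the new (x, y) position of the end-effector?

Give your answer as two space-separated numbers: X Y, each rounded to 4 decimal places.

joint[0] = (0.0000, 0.0000)  (base)
link 0: phi[0] = 60 = 60 deg
  cos(60 deg) = 0.5000, sin(60 deg) = 0.8660
  joint[1] = (0.0000, 0.0000) + 10 * (0.5000, 0.8660) = (0.0000 + 5.0000, 0.0000 + 8.6603) = (5.0000, 8.6603)
link 1: phi[1] = 60 + 25 = 85 deg
  cos(85 deg) = 0.0872, sin(85 deg) = 0.9962
  joint[2] = (5.0000, 8.6603) + 2.2 * (0.0872, 0.9962) = (5.0000 + 0.1917, 8.6603 + 2.1916) = (5.1917, 10.8519)
link 2: phi[2] = 60 + 25 + 15 = 100 deg
  cos(100 deg) = -0.1736, sin(100 deg) = 0.9848
  joint[3] = (5.1917, 10.8519) + 1.6 * (-0.1736, 0.9848) = (5.1917 + -0.2778, 10.8519 + 1.5757) = (4.9139, 12.4276)
link 3: phi[3] = 60 + 25 + 15 + -80 = 20 deg
  cos(20 deg) = 0.9397, sin(20 deg) = 0.3420
  joint[4] = (4.9139, 12.4276) + 5.5 * (0.9397, 0.3420) = (4.9139 + 5.1683, 12.4276 + 1.8811) = (10.0822, 14.3087)
End effector: (10.0822, 14.3087)

Answer: 10.0822 14.3087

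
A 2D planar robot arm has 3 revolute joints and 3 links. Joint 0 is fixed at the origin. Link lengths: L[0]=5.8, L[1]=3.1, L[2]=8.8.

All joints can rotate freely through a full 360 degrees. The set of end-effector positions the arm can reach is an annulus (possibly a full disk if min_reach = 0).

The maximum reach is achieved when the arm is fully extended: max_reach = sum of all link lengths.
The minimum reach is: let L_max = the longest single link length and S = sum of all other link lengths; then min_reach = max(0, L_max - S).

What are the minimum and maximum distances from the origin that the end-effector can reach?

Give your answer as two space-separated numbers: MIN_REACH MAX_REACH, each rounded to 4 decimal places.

Answer: 0.0000 17.7000

Derivation:
Link lengths: [5.8, 3.1, 8.8]
max_reach = 5.8 + 3.1 + 8.8 = 17.7
L_max = max([5.8, 3.1, 8.8]) = 8.8
S (sum of others) = 17.7 - 8.8 = 8.9
min_reach = max(0, 8.8 - 8.9) = max(0, -0.1) = 0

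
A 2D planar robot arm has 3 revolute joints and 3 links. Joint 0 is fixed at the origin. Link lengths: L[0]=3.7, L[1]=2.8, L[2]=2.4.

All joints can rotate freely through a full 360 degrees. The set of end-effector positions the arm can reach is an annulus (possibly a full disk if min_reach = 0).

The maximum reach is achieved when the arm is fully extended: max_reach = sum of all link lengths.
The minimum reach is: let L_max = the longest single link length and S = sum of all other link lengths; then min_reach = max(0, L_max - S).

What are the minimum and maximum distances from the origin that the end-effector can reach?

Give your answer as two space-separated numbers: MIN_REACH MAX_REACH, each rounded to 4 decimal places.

Answer: 0.0000 8.9000

Derivation:
Link lengths: [3.7, 2.8, 2.4]
max_reach = 3.7 + 2.8 + 2.4 = 8.9
L_max = max([3.7, 2.8, 2.4]) = 3.7
S (sum of others) = 8.9 - 3.7 = 5.2
min_reach = max(0, 3.7 - 5.2) = max(0, -1.5) = 0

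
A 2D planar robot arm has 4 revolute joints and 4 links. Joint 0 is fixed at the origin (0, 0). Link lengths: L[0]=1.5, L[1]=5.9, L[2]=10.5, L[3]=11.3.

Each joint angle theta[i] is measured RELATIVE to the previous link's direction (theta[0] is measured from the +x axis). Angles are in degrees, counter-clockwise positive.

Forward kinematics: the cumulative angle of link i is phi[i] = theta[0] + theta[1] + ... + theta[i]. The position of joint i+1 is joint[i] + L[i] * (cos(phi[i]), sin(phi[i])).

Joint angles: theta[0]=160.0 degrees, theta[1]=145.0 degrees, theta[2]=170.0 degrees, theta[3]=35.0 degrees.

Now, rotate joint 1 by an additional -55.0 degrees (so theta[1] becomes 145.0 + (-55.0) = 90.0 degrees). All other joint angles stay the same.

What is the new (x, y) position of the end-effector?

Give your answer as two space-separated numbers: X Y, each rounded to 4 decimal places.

Answer: 0.8377 15.3191

Derivation:
joint[0] = (0.0000, 0.0000)  (base)
link 0: phi[0] = 160 = 160 deg
  cos(160 deg) = -0.9397, sin(160 deg) = 0.3420
  joint[1] = (0.0000, 0.0000) + 1.5 * (-0.9397, 0.3420) = (0.0000 + -1.4095, 0.0000 + 0.5130) = (-1.4095, 0.5130)
link 1: phi[1] = 160 + 90 = 250 deg
  cos(250 deg) = -0.3420, sin(250 deg) = -0.9397
  joint[2] = (-1.4095, 0.5130) + 5.9 * (-0.3420, -0.9397) = (-1.4095 + -2.0179, 0.5130 + -5.5442) = (-3.4275, -5.0312)
link 2: phi[2] = 160 + 90 + 170 = 420 deg
  cos(420 deg) = 0.5000, sin(420 deg) = 0.8660
  joint[3] = (-3.4275, -5.0312) + 10.5 * (0.5000, 0.8660) = (-3.4275 + 5.2500, -5.0312 + 9.0933) = (1.8225, 4.0621)
link 3: phi[3] = 160 + 90 + 170 + 35 = 455 deg
  cos(455 deg) = -0.0872, sin(455 deg) = 0.9962
  joint[4] = (1.8225, 4.0621) + 11.3 * (-0.0872, 0.9962) = (1.8225 + -0.9849, 4.0621 + 11.2570) = (0.8377, 15.3191)
End effector: (0.8377, 15.3191)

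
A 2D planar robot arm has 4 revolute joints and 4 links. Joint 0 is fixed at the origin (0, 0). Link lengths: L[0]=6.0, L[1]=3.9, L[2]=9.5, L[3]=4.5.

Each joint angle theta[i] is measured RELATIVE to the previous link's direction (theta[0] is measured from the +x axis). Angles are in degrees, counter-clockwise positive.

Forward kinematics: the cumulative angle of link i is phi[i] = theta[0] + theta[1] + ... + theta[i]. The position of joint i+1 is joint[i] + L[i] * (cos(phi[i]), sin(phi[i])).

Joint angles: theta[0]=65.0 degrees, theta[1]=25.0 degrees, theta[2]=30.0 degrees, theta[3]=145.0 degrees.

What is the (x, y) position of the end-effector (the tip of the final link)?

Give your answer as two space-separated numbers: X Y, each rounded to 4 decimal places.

Answer: -2.6065 13.0822

Derivation:
joint[0] = (0.0000, 0.0000)  (base)
link 0: phi[0] = 65 = 65 deg
  cos(65 deg) = 0.4226, sin(65 deg) = 0.9063
  joint[1] = (0.0000, 0.0000) + 6 * (0.4226, 0.9063) = (0.0000 + 2.5357, 0.0000 + 5.4378) = (2.5357, 5.4378)
link 1: phi[1] = 65 + 25 = 90 deg
  cos(90 deg) = 0.0000, sin(90 deg) = 1.0000
  joint[2] = (2.5357, 5.4378) + 3.9 * (0.0000, 1.0000) = (2.5357 + 0.0000, 5.4378 + 3.9000) = (2.5357, 9.3378)
link 2: phi[2] = 65 + 25 + 30 = 120 deg
  cos(120 deg) = -0.5000, sin(120 deg) = 0.8660
  joint[3] = (2.5357, 9.3378) + 9.5 * (-0.5000, 0.8660) = (2.5357 + -4.7500, 9.3378 + 8.2272) = (-2.2143, 17.5651)
link 3: phi[3] = 65 + 25 + 30 + 145 = 265 deg
  cos(265 deg) = -0.0872, sin(265 deg) = -0.9962
  joint[4] = (-2.2143, 17.5651) + 4.5 * (-0.0872, -0.9962) = (-2.2143 + -0.3922, 17.5651 + -4.4829) = (-2.6065, 13.0822)
End effector: (-2.6065, 13.0822)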